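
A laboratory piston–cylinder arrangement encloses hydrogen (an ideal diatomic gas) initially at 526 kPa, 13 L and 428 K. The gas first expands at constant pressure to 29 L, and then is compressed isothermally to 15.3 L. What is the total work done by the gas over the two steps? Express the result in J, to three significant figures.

Step 1 (isobaric): W = PΔV = (526 kPa)(29 − 13 L) = 8416 J.
After step 1: P = 526 kPa, V = 29 L, T = 954.8 K.
Step 2 (isothermal): W = P₁V₁ ln(V₂/V₁) = (15254) ln(15.3/29) = -9754 J.
W_total = 8416 − 9754 = -1338 J.

W_total ≈ -1340 J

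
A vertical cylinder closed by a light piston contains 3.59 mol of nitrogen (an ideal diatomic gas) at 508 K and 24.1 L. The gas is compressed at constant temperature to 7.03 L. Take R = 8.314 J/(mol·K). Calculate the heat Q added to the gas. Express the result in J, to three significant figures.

Q ≈ -18700 J

Isothermal ⇒ ΔU = 0, so Q = W = nRT ln(V₂/V₁).
Q = (3.59)(8.314)(508) ln(7.03/24.1) = 15162 × -1.232 = -18680 J.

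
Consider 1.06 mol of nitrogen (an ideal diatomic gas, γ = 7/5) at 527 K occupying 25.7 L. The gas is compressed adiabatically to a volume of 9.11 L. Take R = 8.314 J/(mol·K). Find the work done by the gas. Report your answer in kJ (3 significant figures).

Adiabatic: TV^(γ−1) = const with γ = 7/5.
T₂ = T₁ (V₁/V₂)^(γ−1) = 527 × (25.7/9.11)^0.4 = 527 × 1.514 = 798 K.
W_by = nCᵥ(T₁ − T₂) = (1.06)(20.79)(527 − 798) = -5970 J.

W ≈ -5.97 kJ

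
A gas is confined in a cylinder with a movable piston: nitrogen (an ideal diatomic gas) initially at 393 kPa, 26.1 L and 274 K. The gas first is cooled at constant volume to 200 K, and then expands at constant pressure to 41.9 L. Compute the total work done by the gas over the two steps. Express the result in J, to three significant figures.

Step 1 (isochoric): W = 0 (constant volume).
After step 1: P = 286.9 kPa (V unchanged).
Step 2 (isobaric): W = PΔV = (286.9 kPa)(41.9 − 26.1 L) = 4532 J.
W_total = 0 + 4532 = 4532 J.

W_total ≈ 4530 J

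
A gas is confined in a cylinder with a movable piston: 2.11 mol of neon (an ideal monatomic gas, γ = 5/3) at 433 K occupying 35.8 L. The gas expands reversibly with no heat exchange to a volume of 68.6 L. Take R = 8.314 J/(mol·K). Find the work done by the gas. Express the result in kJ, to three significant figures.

W ≈ 4.01 kJ

Adiabatic: TV^(γ−1) = const with γ = 5/3.
T₂ = T₁ (V₁/V₂)^(γ−1) = 433 × (35.8/68.6)^0.667 = 433 × 0.6482 = 280.7 K.
W_by = nCᵥ(T₁ − T₂) = (2.11)(12.47)(433 − 280.7) = 4008 J.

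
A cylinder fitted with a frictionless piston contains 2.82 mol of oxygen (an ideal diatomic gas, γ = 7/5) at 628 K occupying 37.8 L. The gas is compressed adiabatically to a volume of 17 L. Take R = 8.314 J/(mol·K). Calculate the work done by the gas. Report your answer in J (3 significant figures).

W ≈ -13900 J

Adiabatic: TV^(γ−1) = const with γ = 7/5.
T₂ = T₁ (V₁/V₂)^(γ−1) = 628 × (37.8/17)^0.4 = 628 × 1.377 = 864.5 K.
W_by = nCᵥ(T₁ − T₂) = (2.82)(20.79)(628 − 864.5) = -13864 J.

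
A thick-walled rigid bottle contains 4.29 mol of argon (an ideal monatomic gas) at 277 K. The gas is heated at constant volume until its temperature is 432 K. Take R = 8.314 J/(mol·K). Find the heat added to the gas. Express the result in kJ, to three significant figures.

Constant volume ⇒ W = 0, so Q = ΔU = nCᵥΔT with Cᵥ = 3R/2 = 12.47 J/(mol·K).
ΔU = (4.29)(12.47)(432 − 277) = 8293 J.

Q ≈ 8.29 kJ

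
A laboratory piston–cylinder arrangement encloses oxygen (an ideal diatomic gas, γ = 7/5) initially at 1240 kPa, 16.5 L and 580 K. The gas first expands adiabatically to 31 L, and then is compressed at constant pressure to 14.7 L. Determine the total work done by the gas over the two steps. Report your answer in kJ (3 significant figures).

Step 1 (adiabatic): W = (P₁V₁ − P₂V₂)/(γ−1) = (20460 − 15898)/0.4 = 11404 J.
After step 1: P = 512.9 kPa, V = 31 L, T = 450.7 K.
Step 2 (isobaric): W = PΔV = (512.9 kPa)(14.7 − 31 L) = -8360 J.
W_total = 11404 − 8360 = 3044 J.

W_total ≈ 3.04 kJ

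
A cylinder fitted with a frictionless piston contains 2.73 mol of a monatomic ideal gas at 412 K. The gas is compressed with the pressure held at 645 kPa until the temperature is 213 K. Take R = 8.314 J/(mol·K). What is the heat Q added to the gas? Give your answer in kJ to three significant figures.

Isobaric: W = nRΔT = (2.73)(8.314)(-199) = -4517 J.
ΔU = nCᵥΔT with Cᵥ = 3R/2: ΔU = (2.73)(12.47)(-199) = -6775 J.
Q = ΔU + W = -6775 − 4517 = -11292 J.

Q ≈ -11.3 kJ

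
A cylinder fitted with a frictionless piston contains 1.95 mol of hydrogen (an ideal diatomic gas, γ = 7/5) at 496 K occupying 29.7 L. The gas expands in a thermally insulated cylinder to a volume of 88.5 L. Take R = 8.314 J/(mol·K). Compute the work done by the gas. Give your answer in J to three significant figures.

W ≈ 7110 J

Adiabatic: TV^(γ−1) = const with γ = 7/5.
T₂ = T₁ (V₁/V₂)^(γ−1) = 496 × (29.7/88.5)^0.4 = 496 × 0.6461 = 320.5 K.
W_by = nCᵥ(T₁ − T₂) = (1.95)(20.79)(496 − 320.5) = 7114 J.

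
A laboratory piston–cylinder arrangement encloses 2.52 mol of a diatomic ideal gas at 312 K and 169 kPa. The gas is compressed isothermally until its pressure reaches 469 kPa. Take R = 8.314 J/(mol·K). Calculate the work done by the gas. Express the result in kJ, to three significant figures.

Isothermal process: W = nRT ln(V₂/V₁) = nRT ln(P₁/P₂).
W = (2.52)(8.314)(312) × ln(169/469)
  = 6537 × ln(0.3603) = 6537 × -1.021
W_by_gas = -6672 J.

W ≈ -6.67 kJ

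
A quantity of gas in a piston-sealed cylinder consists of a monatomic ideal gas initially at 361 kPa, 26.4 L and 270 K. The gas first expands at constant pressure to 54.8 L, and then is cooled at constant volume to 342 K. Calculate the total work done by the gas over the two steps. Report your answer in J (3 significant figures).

W_total ≈ 10300 J

Step 1 (isobaric): W = PΔV = (361 kPa)(54.8 − 26.4 L) = 10252 J.
Step 2 (isochoric): W = 0 (constant volume).
W_total = 10252 + 0 = 10252 J.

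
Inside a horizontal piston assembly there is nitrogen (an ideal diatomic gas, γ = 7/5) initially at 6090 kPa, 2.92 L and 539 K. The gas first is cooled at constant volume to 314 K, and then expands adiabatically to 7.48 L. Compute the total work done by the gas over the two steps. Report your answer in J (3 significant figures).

Step 1 (isochoric): W = 0 (constant volume).
After step 1: P = 3548 kPa (V unchanged).
Step 2 (adiabatic): W = (P₁V₁ − P₂V₂)/(γ−1) = (10360 − 7111)/0.4 = 8121 J.
W_total = 0 + 8121 = 8121 J.

W_total ≈ 8120 J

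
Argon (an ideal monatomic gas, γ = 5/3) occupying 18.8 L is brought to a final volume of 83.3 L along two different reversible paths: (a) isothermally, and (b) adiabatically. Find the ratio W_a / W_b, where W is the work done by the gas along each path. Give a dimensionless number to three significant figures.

W_a / W_b ≈ 1.58

Path (a) isothermal: W = P₁V₁ ln(V₂/V₁) → W_a/(P₁V₁) = 1.489.
Path (b) adiabatic: W = P₁V₁(1 − (V₁/V₂)^(γ−1))/(γ−1) → W_b/(P₁V₁) = 0.944.
W_a / W_b = 1.489 / 0.944 = 1.577.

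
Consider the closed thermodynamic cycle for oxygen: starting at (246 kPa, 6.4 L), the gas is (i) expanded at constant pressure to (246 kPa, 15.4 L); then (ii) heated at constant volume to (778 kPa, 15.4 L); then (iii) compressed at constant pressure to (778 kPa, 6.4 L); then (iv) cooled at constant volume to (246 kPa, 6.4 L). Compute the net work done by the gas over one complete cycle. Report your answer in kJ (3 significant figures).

W_net ≈ -4.79 kJ

Constant-volume legs do no work.
W(i) = (246)(15.4 − 6.4) = 2214 J; W(iii) = (778)(6.4 − 15.4) = -7002 J.
W_net = 2214 − 7002 = -4788 J (the counter-clockwise enclosed area).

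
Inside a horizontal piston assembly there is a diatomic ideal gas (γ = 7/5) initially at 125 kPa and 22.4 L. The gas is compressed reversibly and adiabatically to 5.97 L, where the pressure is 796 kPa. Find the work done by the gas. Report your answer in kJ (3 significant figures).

W ≈ -4.88 kJ

Adiabatic: W = (P₁V₁ − P₂V₂)/(γ − 1) with γ = 7/5.
P₁V₁ = 2800 J, P₂V₂ = 4752 J.
W = (2800 − 4752) / 0.4 = -4880 J.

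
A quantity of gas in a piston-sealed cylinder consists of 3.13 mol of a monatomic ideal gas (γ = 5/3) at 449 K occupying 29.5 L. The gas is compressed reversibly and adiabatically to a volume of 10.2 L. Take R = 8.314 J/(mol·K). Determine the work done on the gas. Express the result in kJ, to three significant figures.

Adiabatic: TV^(γ−1) = const with γ = 5/3.
T₂ = T₁ (V₁/V₂)^(γ−1) = 449 × (29.5/10.2)^0.667 = 449 × 2.03 = 911.4 K.
W_by = nCᵥ(T₁ − T₂) = (3.13)(12.47)(449 − 911.4) = -18051 J.
Work on gas = −W_by = 18051 J.

W ≈ 18.1 kJ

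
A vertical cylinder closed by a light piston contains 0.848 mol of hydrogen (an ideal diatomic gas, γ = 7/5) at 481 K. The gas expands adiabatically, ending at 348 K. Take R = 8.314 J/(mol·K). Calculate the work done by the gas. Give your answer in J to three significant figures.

Adiabatic ⇒ Q = 0, so W_by = −ΔU = nCᵥ(T₁ − T₂).
Cᵥ = 5R/2 = 20.79 J/(mol·K).
W = (0.848)(20.79)(481 − 348) = 2344 J.

W ≈ 2340 J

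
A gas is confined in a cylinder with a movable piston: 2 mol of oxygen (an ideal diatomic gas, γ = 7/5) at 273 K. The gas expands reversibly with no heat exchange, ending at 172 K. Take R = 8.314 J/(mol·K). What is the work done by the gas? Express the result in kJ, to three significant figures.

W ≈ 4.20 kJ

Adiabatic ⇒ Q = 0, so W_by = −ΔU = nCᵥ(T₁ − T₂).
Cᵥ = 5R/2 = 20.79 J/(mol·K).
W = (2)(20.79)(273 − 172) = 4199 J.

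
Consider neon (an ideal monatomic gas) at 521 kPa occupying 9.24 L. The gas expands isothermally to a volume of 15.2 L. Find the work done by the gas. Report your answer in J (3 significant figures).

Isothermal: W = nRT ln(V₂/V₁) = P₁V₁ ln(V₂/V₁).
P₁V₁ = (521 kPa)(9.24 L) = 4814 J.
W = 4814 × ln(15.2/9.24) = 4814 × 0.4978
W_by_gas = 2396 J.

W ≈ 2400 J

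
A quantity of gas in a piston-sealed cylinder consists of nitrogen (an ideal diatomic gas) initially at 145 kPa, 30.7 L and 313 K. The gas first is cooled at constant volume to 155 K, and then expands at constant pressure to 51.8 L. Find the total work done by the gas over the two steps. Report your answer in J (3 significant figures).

W_total ≈ 1520 J

Step 1 (isochoric): W = 0 (constant volume).
After step 1: P = 71.81 kPa (V unchanged).
Step 2 (isobaric): W = PΔV = (71.81 kPa)(51.8 − 30.7 L) = 1515 J.
W_total = 0 + 1515 = 1515 J.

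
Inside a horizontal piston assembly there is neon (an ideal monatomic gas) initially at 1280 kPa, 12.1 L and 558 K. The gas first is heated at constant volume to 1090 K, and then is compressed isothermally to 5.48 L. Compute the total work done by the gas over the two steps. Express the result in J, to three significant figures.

Step 1 (isochoric): W = 0 (constant volume).
After step 1: P = 2500 kPa (V unchanged).
Step 2 (isothermal): W = P₁V₁ ln(V₂/V₁) = (30254) ln(5.48/12.1) = -23964 J.
W_total = 0 − 23964 = -23964 J.

W_total ≈ -24000 J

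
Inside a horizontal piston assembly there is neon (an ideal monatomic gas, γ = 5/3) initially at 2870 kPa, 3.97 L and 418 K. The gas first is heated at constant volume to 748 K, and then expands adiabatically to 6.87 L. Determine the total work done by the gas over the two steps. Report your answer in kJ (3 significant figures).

Step 1 (isochoric): W = 0 (constant volume).
After step 1: P = 5136 kPa (V unchanged).
Step 2 (adiabatic): W = (P₁V₁ − P₂V₂)/(γ−1) = (20389 − 14146)/0.667 = 9365 J.
W_total = 0 + 9365 = 9365 J.

W_total ≈ 9.37 kJ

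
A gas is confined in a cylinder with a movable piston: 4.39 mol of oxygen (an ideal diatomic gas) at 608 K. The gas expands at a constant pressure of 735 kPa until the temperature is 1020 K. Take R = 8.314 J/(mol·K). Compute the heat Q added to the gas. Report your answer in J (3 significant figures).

Q ≈ 52600 J

Isobaric: W = nRΔT = (4.39)(8.314)(412) = 15037 J.
ΔU = nCᵥΔT with Cᵥ = 5R/2: ΔU = (4.39)(20.79)(412) = 37593 J.
Q = ΔU + W = 37593 + 15037 = 52631 J.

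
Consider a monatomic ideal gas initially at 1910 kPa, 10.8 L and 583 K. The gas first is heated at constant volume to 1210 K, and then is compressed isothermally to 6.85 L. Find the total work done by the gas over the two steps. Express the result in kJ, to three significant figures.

Step 1 (isochoric): W = 0 (constant volume).
After step 1: P = 3964 kPa (V unchanged).
Step 2 (isothermal): W = P₁V₁ ln(V₂/V₁) = (42813) ln(6.85/10.8) = -19493 J.
W_total = 0 − 19493 = -19493 J.

W_total ≈ -19.5 kJ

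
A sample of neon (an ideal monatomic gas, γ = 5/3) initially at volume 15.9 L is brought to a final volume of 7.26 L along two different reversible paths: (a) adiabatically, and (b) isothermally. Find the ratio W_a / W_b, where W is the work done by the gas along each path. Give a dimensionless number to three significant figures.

Path (a) adiabatic: W = P₁V₁(1 − (V₁/V₂)^(γ−1))/(γ−1) → W_a/(P₁V₁) = -1.03.
Path (b) isothermal: W = P₁V₁ ln(V₂/V₁) → W_b/(P₁V₁) = -0.7839.
W_a / W_b = -1.03 / -0.7839 = 1.313.

W_a / W_b ≈ 1.31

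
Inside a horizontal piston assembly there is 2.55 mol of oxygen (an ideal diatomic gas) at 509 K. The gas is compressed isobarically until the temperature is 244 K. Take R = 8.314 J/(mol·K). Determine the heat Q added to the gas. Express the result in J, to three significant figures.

Q ≈ -19700 J

Isobaric: W = nRΔT = (2.55)(8.314)(-265) = -5618 J.
ΔU = nCᵥΔT with Cᵥ = 5R/2: ΔU = (2.55)(20.79)(-265) = -14045 J.
Q = ΔU + W = -14045 − 5618 = -19664 J.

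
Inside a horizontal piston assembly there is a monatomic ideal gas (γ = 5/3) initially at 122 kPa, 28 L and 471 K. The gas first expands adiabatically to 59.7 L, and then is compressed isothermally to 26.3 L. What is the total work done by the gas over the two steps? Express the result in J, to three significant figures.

Step 1 (adiabatic): W = (P₁V₁ − P₂V₂)/(γ−1) = (3416 − 2062)/0.667 = 2031 J.
After step 1: P = 34.54 kPa, V = 59.7 L, T = 284.3 K.
Step 2 (isothermal): W = P₁V₁ ln(V₂/V₁) = (2062) ln(26.3/59.7) = -1690 J.
W_total = 2031 − 1690 = 340.4 J.

W_total ≈ 340 J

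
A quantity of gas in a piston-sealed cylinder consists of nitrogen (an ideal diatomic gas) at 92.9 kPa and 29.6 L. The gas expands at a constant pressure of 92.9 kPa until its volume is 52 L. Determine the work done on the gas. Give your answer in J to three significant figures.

W ≈ -2080 J

Isobaric: W = P ΔV.
W = (92.9 kPa)(52 − 29.6 L) = (92.9)(22.4) = 2081 J.
Work on gas = −W_by = -2081 J.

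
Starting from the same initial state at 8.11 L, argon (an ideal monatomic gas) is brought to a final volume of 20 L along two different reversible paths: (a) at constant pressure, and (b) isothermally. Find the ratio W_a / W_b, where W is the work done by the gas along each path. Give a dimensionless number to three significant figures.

Path (a) isobaric: W = P₁(V₂ − V₁) → W_a/(P₁V₁) = 1.466.
Path (b) isothermal: W = P₁V₁ ln(V₂/V₁) → W_b/(P₁V₁) = 0.9026.
W_a / W_b = 1.466 / 0.9026 = 1.624.

W_a / W_b ≈ 1.62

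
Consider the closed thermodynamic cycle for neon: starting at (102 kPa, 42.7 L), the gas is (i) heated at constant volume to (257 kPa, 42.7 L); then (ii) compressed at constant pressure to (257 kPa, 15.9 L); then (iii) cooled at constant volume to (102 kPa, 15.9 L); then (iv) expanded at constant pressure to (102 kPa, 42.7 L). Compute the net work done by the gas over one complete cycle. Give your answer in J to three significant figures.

W_net ≈ -4150 J

Constant-volume legs do no work.
W(ii) = (257)(15.9 − 42.7) = -6888 J; W(iv) = (102)(42.7 − 15.9) = 2734 J.
W_net = -6888 + 2734 = -4154 J (the counter-clockwise enclosed area).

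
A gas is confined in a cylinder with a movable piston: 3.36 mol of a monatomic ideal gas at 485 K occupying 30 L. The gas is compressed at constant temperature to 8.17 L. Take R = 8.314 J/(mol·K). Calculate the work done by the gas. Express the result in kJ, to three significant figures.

Isothermal: W = nRT ln(V₂/V₁).
W = (3.36)(8.314)(485) × ln(8.17/30)
  = 13548 × -1.301
W_by_gas = -17623 J.

W ≈ -17.6 kJ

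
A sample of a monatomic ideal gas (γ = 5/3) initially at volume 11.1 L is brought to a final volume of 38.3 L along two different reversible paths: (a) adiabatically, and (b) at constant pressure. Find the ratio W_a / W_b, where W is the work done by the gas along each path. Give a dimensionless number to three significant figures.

W_a / W_b ≈ 0.344

Path (a) adiabatic: W = P₁V₁(1 − (V₁/V₂)^(γ−1))/(γ−1) → W_a/(P₁V₁) = 0.8431.
Path (b) isobaric: W = P₁(V₂ − V₁) → W_b/(P₁V₁) = 2.45.
W_a / W_b = 0.8431 / 2.45 = 0.3441.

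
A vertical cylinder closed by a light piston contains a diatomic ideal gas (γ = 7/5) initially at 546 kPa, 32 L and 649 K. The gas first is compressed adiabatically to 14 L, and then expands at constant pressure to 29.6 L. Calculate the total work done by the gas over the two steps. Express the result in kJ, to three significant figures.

Step 1 (adiabatic): W = (P₁V₁ − P₂V₂)/(γ−1) = (17472 − 24319)/0.4 = -17118 J.
After step 1: P = 1737 kPa, V = 14 L, T = 903.3 K.
Step 2 (isobaric): W = PΔV = (1737 kPa)(29.6 − 14 L) = 27099 J.
W_total = -17118 + 27099 = 9980 J.

W_total ≈ 9.98 kJ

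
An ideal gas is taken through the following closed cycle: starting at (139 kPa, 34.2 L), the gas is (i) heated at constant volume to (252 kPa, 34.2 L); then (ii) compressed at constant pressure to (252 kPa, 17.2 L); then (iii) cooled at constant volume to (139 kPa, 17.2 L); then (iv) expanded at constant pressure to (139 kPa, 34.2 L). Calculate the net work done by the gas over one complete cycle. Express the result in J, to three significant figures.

W_net ≈ -1920 J

Constant-volume legs do no work.
W(ii) = (252)(17.2 − 34.2) = -4284 J; W(iv) = (139)(34.2 − 17.2) = 2363 J.
W_net = -4284 + 2363 = -1921 J (the counter-clockwise enclosed area).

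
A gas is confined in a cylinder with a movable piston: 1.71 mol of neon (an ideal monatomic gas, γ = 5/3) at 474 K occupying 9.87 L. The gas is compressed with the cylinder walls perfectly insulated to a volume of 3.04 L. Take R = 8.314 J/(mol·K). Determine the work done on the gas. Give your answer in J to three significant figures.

W ≈ 12100 J

Adiabatic: TV^(γ−1) = const with γ = 5/3.
T₂ = T₁ (V₁/V₂)^(γ−1) = 474 × (9.87/3.04)^0.667 = 474 × 2.193 = 1039 K.
W_by = nCᵥ(T₁ − T₂) = (1.71)(12.47)(474 − 1039) = -12055 J.
Work on gas = −W_by = 12055 J.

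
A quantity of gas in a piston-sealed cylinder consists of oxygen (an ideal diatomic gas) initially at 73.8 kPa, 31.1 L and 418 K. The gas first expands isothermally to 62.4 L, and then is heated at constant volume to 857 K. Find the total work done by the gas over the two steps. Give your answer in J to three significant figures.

W_total ≈ 1600 J

Step 1 (isothermal): W = P₁V₁ ln(V₂/V₁) = (2295) ln(62.4/31.1) = 1598 J.
Step 2 (isochoric): W = 0 (constant volume).
W_total = 1598 + 0 = 1598 J.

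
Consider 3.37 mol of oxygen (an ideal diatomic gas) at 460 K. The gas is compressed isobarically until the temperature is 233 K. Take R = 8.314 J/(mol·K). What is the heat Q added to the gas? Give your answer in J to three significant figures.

Q ≈ -22300 J

Isobaric: W = nRΔT = (3.37)(8.314)(-227) = -6360 J.
ΔU = nCᵥΔT with Cᵥ = 5R/2: ΔU = (3.37)(20.79)(-227) = -15900 J.
Q = ΔU + W = -15900 − 6360 = -22260 J.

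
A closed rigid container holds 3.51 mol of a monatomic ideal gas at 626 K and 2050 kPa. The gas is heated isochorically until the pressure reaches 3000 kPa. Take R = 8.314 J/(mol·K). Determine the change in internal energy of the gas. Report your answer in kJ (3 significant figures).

ΔU ≈ 12.7 kJ

Constant volume ⇒ W = 0, so Q = ΔU = nCᵥΔT with Cᵥ = 3R/2 = 12.47 J/(mol·K).
At constant V, T₂/T₁ = P₂/P₁ ⇒ ΔT = T₁(P₂/P₁ − 1) = 626·(3000/2050 − 1) = 290.1 K.
ΔU = (3.51)(12.47)(290.1) = 12699 J.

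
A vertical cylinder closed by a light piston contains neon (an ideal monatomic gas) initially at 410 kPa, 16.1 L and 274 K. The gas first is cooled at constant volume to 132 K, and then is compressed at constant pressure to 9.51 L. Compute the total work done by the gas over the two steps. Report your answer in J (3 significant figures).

W_total ≈ -1300 J

Step 1 (isochoric): W = 0 (constant volume).
After step 1: P = 197.5 kPa (V unchanged).
Step 2 (isobaric): W = PΔV = (197.5 kPa)(9.51 − 16.1 L) = -1302 J.
W_total = 0 − 1302 = -1302 J.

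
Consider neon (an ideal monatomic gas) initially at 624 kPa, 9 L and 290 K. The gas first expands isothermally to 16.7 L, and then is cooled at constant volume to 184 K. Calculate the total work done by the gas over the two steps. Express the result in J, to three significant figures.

Step 1 (isothermal): W = P₁V₁ ln(V₂/V₁) = (5616) ln(16.7/9) = 3472 J.
Step 2 (isochoric): W = 0 (constant volume).
W_total = 3472 + 0 = 3472 J.

W_total ≈ 3470 J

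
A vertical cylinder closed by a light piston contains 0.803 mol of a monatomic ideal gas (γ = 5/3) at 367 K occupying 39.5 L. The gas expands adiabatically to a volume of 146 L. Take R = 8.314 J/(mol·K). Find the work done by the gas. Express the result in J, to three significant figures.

W ≈ 2140 J

Adiabatic: TV^(γ−1) = const with γ = 5/3.
T₂ = T₁ (V₁/V₂)^(γ−1) = 367 × (39.5/146)^0.667 = 367 × 0.4183 = 153.5 K.
W_by = nCᵥ(T₁ − T₂) = (0.803)(12.47)(367 − 153.5) = 2138 J.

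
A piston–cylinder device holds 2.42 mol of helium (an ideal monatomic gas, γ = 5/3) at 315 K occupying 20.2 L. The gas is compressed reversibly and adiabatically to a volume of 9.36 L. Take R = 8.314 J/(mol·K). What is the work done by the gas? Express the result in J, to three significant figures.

Adiabatic: TV^(γ−1) = const with γ = 5/3.
T₂ = T₁ (V₁/V₂)^(γ−1) = 315 × (20.2/9.36)^0.667 = 315 × 1.67 = 526.1 K.
W_by = nCᵥ(T₁ − T₂) = (2.42)(12.47)(315 − 526.1) = -6369 J.

W ≈ -6370 J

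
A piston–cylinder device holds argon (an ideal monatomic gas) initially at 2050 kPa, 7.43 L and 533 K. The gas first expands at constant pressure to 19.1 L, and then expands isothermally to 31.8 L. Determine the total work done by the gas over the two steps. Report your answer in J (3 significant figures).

W_total ≈ 43900 J

Step 1 (isobaric): W = PΔV = (2050 kPa)(19.1 − 7.43 L) = 23924 J.
After step 1: P = 2050 kPa, V = 19.1 L, T = 1370 K.
Step 2 (isothermal): W = P₁V₁ ln(V₂/V₁) = (39155) ln(31.8/19.1) = 19960 J.
W_total = 23924 + 19960 = 43884 J.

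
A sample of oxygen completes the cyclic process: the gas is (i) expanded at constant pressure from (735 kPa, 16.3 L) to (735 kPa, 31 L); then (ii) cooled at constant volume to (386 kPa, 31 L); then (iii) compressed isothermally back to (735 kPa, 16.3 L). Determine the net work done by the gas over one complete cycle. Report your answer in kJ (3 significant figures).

W_net ≈ 3.11 kJ

Leg (i): W = PΔV = (735)(31 − 16.3) = 10804 J.
Leg (ii): W = 0.
Leg (iii): W = PᵢVᵢ ln(V_f/Vᵢ) = (11966) ln(16.3/31) = -7692 J.
W_net = 10804 − 7692 = 3112 J.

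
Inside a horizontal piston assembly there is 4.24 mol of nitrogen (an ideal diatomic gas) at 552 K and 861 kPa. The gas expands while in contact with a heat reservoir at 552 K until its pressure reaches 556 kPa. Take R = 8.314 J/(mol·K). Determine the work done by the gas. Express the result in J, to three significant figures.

Isothermal process: W = nRT ln(V₂/V₁) = nRT ln(P₁/P₂).
W = (4.24)(8.314)(552) × ln(861/556)
  = 19459 × ln(1.549) = 19459 × 0.4373
W_by_gas = 8510 J.

W ≈ 8510 J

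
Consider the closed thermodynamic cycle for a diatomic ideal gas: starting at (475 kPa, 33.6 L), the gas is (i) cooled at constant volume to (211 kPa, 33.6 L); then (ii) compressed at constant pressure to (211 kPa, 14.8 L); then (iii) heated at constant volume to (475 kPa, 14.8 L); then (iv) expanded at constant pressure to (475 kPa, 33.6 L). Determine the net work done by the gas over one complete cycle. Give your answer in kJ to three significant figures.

Constant-volume legs do no work.
W(ii) = (211)(14.8 − 33.6) = -3967 J; W(iv) = (475)(33.6 − 14.8) = 8930 J.
W_net = -3967 + 8930 = 4963 J (the clockwise enclosed area).

W_net ≈ 4.96 kJ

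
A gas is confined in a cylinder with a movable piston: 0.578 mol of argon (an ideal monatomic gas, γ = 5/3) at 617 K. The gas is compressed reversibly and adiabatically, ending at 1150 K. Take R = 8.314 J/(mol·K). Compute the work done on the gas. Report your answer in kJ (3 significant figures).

Adiabatic ⇒ Q = 0, so W_by = −ΔU = nCᵥ(T₁ − T₂).
Cᵥ = 3R/2 = 12.47 J/(mol·K).
W = (0.578)(12.47)(617 − 1150) = -3842 J.
Work on gas = −W_by = 3842 J.

W ≈ 3.84 kJ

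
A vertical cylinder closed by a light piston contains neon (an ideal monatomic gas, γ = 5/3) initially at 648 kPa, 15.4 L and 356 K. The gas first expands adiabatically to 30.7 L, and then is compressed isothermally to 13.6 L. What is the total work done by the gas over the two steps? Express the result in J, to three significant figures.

Step 1 (adiabatic): W = (P₁V₁ − P₂V₂)/(γ−1) = (9979 − 6300)/0.667 = 5519 J.
After step 1: P = 205.2 kPa, V = 30.7 L, T = 224.8 K.
Step 2 (isothermal): W = P₁V₁ ln(V₂/V₁) = (6300) ln(13.6/30.7) = -5130 J.
W_total = 5519 − 5130 = 389 J.

W_total ≈ 389 J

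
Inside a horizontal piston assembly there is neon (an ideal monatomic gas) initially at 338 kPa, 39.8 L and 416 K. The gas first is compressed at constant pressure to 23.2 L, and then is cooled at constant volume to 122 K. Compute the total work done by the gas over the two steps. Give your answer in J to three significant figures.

Step 1 (isobaric): W = PΔV = (338 kPa)(23.2 − 39.8 L) = -5611 J.
Step 2 (isochoric): W = 0 (constant volume).
W_total = -5611 + 0 = -5611 J.

W_total ≈ -5610 J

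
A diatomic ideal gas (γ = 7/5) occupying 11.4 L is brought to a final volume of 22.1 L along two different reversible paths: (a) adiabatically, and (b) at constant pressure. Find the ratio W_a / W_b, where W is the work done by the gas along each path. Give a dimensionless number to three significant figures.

W_a / W_b ≈ 0.620

Path (a) adiabatic: W = P₁V₁(1 − (V₁/V₂)^(γ−1))/(γ−1) → W_a/(P₁V₁) = 0.5816.
Path (b) isobaric: W = P₁(V₂ − V₁) → W_b/(P₁V₁) = 0.9386.
W_a / W_b = 0.5816 / 0.9386 = 0.6196.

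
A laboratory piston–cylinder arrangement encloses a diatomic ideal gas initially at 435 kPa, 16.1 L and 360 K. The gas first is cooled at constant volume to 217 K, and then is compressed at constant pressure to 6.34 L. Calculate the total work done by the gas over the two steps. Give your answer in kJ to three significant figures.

W_total ≈ -2.56 kJ

Step 1 (isochoric): W = 0 (constant volume).
After step 1: P = 262.2 kPa (V unchanged).
Step 2 (isobaric): W = PΔV = (262.2 kPa)(6.34 − 16.1 L) = -2559 J.
W_total = 0 − 2559 = -2559 J.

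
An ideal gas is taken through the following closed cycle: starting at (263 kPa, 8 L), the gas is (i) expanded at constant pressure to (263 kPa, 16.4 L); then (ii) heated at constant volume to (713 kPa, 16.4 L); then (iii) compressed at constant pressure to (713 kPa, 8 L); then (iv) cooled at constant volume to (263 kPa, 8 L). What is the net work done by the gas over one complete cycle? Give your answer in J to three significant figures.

Constant-volume legs do no work.
W(i) = (263)(16.4 − 8) = 2209 J; W(iii) = (713)(8 − 16.4) = -5989 J.
W_net = 2209 − 5989 = -3780 J (the counter-clockwise enclosed area).

W_net ≈ -3780 J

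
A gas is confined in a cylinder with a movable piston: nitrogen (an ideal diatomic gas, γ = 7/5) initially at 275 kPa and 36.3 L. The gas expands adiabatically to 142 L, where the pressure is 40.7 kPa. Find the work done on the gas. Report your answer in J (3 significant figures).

Adiabatic: W = (P₁V₁ − P₂V₂)/(γ − 1) with γ = 7/5.
P₁V₁ = 9982 J, P₂V₂ = 5779 J.
W = (9982 − 5779) / 0.4 = 10508 J.
Work on gas = −W_by = -10508 J.

W ≈ -10500 J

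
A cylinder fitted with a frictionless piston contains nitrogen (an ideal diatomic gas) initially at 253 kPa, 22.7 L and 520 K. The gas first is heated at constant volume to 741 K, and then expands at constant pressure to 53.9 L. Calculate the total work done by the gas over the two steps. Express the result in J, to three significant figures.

W_total ≈ 11200 J

Step 1 (isochoric): W = 0 (constant volume).
After step 1: P = 360.5 kPa (V unchanged).
Step 2 (isobaric): W = PΔV = (360.5 kPa)(53.9 − 22.7 L) = 11248 J.
W_total = 0 + 11248 = 11248 J.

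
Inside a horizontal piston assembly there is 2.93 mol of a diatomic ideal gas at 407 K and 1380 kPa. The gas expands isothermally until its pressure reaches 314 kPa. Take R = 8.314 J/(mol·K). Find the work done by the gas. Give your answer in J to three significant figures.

Isothermal process: W = nRT ln(V₂/V₁) = nRT ln(P₁/P₂).
W = (2.93)(8.314)(407) × ln(1380/314)
  = 9915 × ln(4.395) = 9915 × 1.48
W_by_gas = 14678 J.

W ≈ 14700 J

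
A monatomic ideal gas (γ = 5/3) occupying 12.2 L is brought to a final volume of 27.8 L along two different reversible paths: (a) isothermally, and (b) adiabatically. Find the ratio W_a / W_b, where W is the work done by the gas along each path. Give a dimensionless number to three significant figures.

W_a / W_b ≈ 1.30

Path (a) isothermal: W = P₁V₁ ln(V₂/V₁) → W_a/(P₁V₁) = 0.8236.
Path (b) adiabatic: W = P₁V₁(1 − (V₁/V₂)^(γ−1))/(γ−1) → W_b/(P₁V₁) = 0.6338.
W_a / W_b = 0.8236 / 0.6338 = 1.3.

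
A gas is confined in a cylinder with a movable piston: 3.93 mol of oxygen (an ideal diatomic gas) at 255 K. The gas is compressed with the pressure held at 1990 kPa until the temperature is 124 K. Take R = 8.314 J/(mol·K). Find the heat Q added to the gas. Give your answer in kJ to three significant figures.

Q ≈ -15.0 kJ

Isobaric: W = nRΔT = (3.93)(8.314)(-131) = -4280 J.
ΔU = nCᵥΔT with Cᵥ = 5R/2: ΔU = (3.93)(20.79)(-131) = -10701 J.
Q = ΔU + W = -10701 − 4280 = -14981 J.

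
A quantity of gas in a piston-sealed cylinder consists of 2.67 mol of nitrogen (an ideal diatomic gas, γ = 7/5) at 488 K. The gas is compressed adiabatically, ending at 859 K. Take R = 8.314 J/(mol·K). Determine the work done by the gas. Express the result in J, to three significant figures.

W ≈ -20600 J

Adiabatic ⇒ Q = 0, so W_by = −ΔU = nCᵥ(T₁ − T₂).
Cᵥ = 5R/2 = 20.79 J/(mol·K).
W = (2.67)(20.79)(488 − 859) = -20589 J.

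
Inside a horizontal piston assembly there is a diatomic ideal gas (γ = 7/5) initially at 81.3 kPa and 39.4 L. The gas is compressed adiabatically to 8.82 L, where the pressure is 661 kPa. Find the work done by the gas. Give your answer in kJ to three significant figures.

Adiabatic: W = (P₁V₁ − P₂V₂)/(γ − 1) with γ = 7/5.
P₁V₁ = 3203 J, P₂V₂ = 5830 J.
W = (3203 − 5830) / 0.4 = -6567 J.

W ≈ -6.57 kJ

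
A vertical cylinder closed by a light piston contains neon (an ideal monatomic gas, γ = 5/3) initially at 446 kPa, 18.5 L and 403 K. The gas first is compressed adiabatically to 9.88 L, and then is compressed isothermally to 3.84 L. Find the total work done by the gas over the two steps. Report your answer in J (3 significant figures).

Step 1 (adiabatic): W = (P₁V₁ − P₂V₂)/(γ−1) = (8251 − 12535)/0.667 = -6426 J.
After step 1: P = 1269 kPa, V = 9.88 L, T = 612.2 K.
Step 2 (isothermal): W = P₁V₁ ln(V₂/V₁) = (12535) ln(3.84/9.88) = -11846 J.
W_total = -6426 − 11846 = -18272 J.

W_total ≈ -18300 J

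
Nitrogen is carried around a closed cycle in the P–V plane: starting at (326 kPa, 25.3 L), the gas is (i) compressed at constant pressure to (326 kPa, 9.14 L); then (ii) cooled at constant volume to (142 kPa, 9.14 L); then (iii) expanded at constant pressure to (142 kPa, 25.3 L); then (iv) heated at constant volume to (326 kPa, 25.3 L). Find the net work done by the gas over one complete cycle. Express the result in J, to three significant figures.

Constant-volume legs do no work.
W(i) = (326)(9.14 − 25.3) = -5268 J; W(iii) = (142)(25.3 − 9.14) = 2295 J.
W_net = -5268 + 2295 = -2973 J (the counter-clockwise enclosed area).

W_net ≈ -2970 J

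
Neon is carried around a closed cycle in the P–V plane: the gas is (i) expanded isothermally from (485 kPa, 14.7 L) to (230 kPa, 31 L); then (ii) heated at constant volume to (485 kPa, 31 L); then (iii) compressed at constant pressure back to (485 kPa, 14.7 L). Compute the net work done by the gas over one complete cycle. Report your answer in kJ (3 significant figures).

Leg (i): W = PᵢVᵢ ln(V_f/Vᵢ) = (7130) ln(31/14.7) = 5320 J.
Leg (ii): W = 0.
Leg (iii): W = PΔV = (485)(14.7 − 31) = -7906 J.
W_net = 5320 − 7906 = -2586 J.

W_net ≈ -2.59 kJ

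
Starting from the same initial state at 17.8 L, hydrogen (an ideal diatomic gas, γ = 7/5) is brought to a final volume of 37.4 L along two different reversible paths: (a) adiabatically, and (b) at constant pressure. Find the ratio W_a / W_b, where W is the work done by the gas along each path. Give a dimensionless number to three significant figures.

Path (a) adiabatic: W = P₁V₁(1 − (V₁/V₂)^(γ−1))/(γ−1) → W_a/(P₁V₁) = 0.6424.
Path (b) isobaric: W = P₁(V₂ − V₁) → W_b/(P₁V₁) = 1.101.
W_a / W_b = 0.6424 / 1.101 = 0.5834.

W_a / W_b ≈ 0.583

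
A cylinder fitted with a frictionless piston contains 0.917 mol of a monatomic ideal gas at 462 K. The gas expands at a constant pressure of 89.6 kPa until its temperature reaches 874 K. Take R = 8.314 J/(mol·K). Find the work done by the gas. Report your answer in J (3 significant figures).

W ≈ 3140 J

Isobaric: W = P ΔV = nR ΔT.
W = (0.917)(8.314)(874 − 462) = 3141 J.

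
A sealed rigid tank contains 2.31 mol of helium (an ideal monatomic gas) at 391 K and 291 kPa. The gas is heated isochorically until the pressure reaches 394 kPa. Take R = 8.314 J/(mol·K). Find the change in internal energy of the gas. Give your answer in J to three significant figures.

Constant volume ⇒ W = 0, so Q = ΔU = nCᵥΔT with Cᵥ = 3R/2 = 12.47 J/(mol·K).
At constant V, T₂/T₁ = P₂/P₁ ⇒ ΔT = T₁(P₂/P₁ − 1) = 391·(394/291 − 1) = 138.4 K.
ΔU = (2.31)(12.47)(138.4) = 3987 J.

ΔU ≈ 3990 J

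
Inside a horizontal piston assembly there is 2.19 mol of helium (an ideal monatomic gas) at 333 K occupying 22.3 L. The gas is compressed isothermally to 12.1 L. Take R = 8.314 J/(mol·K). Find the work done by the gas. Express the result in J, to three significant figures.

Isothermal: W = nRT ln(V₂/V₁).
W = (2.19)(8.314)(333) × ln(12.1/22.3)
  = 6063 × -0.6114
W_by_gas = -3707 J.

W ≈ -3710 J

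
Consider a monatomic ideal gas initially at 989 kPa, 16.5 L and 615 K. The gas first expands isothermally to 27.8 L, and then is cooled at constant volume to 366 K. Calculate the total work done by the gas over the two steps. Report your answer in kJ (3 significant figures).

W_total ≈ 8.51 kJ

Step 1 (isothermal): W = P₁V₁ ln(V₂/V₁) = (16318) ln(27.8/16.5) = 8513 J.
Step 2 (isochoric): W = 0 (constant volume).
W_total = 8513 + 0 = 8513 J.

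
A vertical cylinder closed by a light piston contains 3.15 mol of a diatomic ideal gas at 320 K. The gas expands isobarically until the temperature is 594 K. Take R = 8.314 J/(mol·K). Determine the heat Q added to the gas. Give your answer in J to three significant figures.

Q ≈ 25100 J

Isobaric: W = nRΔT = (3.15)(8.314)(274) = 7176 J.
ΔU = nCᵥΔT with Cᵥ = 5R/2: ΔU = (3.15)(20.79)(274) = 17940 J.
Q = ΔU + W = 17940 + 7176 = 25115 J.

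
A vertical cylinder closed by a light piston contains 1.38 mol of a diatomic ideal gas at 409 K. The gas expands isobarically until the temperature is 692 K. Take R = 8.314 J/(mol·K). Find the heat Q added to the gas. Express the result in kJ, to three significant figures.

Isobaric: W = nRΔT = (1.38)(8.314)(283) = 3247 J.
ΔU = nCᵥΔT with Cᵥ = 5R/2: ΔU = (1.38)(20.79)(283) = 8117 J.
Q = ΔU + W = 8117 + 3247 = 11364 J.

Q ≈ 11.4 kJ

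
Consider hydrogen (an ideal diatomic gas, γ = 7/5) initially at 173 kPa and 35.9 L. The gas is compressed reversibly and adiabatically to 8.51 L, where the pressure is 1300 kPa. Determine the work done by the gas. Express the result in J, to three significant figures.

Adiabatic: W = (P₁V₁ − P₂V₂)/(γ − 1) with γ = 7/5.
P₁V₁ = 6211 J, P₂V₂ = 11063 J.
W = (6211 − 11063) / 0.4 = -12131 J.

W ≈ -12100 J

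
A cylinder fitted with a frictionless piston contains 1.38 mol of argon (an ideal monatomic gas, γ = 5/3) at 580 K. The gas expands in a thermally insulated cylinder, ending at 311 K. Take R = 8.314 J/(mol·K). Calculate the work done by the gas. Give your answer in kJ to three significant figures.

W ≈ 4.63 kJ

Adiabatic ⇒ Q = 0, so W_by = −ΔU = nCᵥ(T₁ − T₂).
Cᵥ = 3R/2 = 12.47 J/(mol·K).
W = (1.38)(12.47)(580 − 311) = 4629 J.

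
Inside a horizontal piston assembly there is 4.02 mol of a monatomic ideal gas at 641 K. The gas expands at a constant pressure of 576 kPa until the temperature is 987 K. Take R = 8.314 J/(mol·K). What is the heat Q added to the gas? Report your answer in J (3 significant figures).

Isobaric: W = nRΔT = (4.02)(8.314)(346) = 11564 J.
ΔU = nCᵥΔT with Cᵥ = 3R/2: ΔU = (4.02)(12.47)(346) = 17346 J.
Q = ΔU + W = 17346 + 11564 = 28910 J.

Q ≈ 28900 J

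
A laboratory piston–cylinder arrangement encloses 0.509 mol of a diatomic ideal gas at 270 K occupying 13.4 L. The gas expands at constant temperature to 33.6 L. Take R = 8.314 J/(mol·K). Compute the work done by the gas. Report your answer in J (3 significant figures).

W ≈ 1050 J

Isothermal: W = nRT ln(V₂/V₁).
W = (0.509)(8.314)(270) × ln(33.6/13.4)
  = 1143 × 0.9193
W_by_gas = 1050 J.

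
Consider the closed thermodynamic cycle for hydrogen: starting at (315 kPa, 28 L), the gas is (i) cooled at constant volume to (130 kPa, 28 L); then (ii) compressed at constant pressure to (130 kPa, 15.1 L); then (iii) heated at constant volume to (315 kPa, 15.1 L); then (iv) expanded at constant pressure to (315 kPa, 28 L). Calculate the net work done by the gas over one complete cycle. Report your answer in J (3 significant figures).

W_net ≈ 2390 J

Constant-volume legs do no work.
W(ii) = (130)(15.1 − 28) = -1677 J; W(iv) = (315)(28 − 15.1) = 4064 J.
W_net = -1677 + 4064 = 2386 J (the clockwise enclosed area).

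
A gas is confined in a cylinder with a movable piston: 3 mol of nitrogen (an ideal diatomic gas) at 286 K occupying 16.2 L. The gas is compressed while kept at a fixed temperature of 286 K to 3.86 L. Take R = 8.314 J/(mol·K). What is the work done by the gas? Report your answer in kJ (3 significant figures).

W ≈ -10.2 kJ

Isothermal: W = nRT ln(V₂/V₁).
W = (3)(8.314)(286) × ln(3.86/16.2)
  = 7133 × -1.434
W_by_gas = -10232 J.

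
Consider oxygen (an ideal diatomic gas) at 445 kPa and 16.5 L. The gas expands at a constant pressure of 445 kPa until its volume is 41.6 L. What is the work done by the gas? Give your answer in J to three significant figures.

W ≈ 11200 J

Isobaric: W = P ΔV.
W = (445 kPa)(41.6 − 16.5 L) = (445)(25.1) = 11170 J.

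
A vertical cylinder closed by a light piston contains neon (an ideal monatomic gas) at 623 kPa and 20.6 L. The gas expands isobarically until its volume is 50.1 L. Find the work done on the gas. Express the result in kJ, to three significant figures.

W ≈ -18.4 kJ

Isobaric: W = P ΔV.
W = (623 kPa)(50.1 − 20.6 L) = (623)(29.5) = 18378 J.
Work on gas = −W_by = -18378 J.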